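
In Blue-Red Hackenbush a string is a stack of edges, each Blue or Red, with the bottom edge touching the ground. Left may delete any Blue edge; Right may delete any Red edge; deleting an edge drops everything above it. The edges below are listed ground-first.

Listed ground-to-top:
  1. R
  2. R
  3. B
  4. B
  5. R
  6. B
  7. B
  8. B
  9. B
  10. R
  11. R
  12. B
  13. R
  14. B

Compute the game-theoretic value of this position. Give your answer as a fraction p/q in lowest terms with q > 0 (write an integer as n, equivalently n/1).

-5173/4096

Build g(s[:k]) for k = 1..14, string s = R R B B R B B B B R R B R B.
1 of 14 · R · max L −∞ · min R 0 ⇒ -1
2 of 14 · RR · max L −∞ · min R -1 ⇒ -2
3 of 14 · RRB · max L -2 · min R -1 ⇒ -3/2
4 of 14 · RRBB · max L -3/2 · min R -1 ⇒ -5/4
5 of 14 · RRBBR · max L -3/2 · min R -5/4 ⇒ -11/8
6 of 14 · RRBBRB · max L -11/8 · min R -5/4 ⇒ -21/16
7 of 14 · RRBBRBB · max L -21/16 · min R -5/4 ⇒ -41/32
8 of 14 · RRBBRBBB · max L -41/32 · min R -5/4 ⇒ -81/64
9 of 14 · RRBBRBBBB · max L -81/64 · min R -5/4 ⇒ -161/128
10 of 14 · RRBBRBBBBR · max L -81/64 · min R -161/128 ⇒ -323/256
11 of 14 · RRBBRBBBBRR · max L -81/64 · min R -323/256 ⇒ -647/512
12 of 14 · RRBBRBBBBRRB · max L -647/512 · min R -323/256 ⇒ -1293/1024
13 of 14 · RRBBRBBBBRRBR · max L -647/512 · min R -1293/1024 ⇒ -2587/2048
14 of 14 · RRBBRBBBBRRBRB · max L -2587/2048 · min R -1293/1024 ⇒ -5173/4096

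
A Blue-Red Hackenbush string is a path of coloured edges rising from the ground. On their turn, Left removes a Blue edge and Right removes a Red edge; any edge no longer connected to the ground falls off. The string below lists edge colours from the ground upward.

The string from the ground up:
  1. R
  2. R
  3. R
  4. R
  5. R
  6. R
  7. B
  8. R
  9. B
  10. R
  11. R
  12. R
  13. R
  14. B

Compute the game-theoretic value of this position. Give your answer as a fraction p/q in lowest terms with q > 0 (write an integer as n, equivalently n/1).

-1469/256

1 of 14 · R · max L −∞ · min R 0 → -1
2 of 14 · RR · max L −∞ · min R -1 → -2
3 of 14 · RRR · max L −∞ · min R -2 → -3
4 of 14 · RRRR · max L −∞ · min R -3 → -4
5 of 14 · RRRRR · max L −∞ · min R -4 → -5
6 of 14 · RRRRRR · max L −∞ · min R -5 → -6
7 of 14 · RRRRRRB · max L -6 · min R -5 → -11/2
8 of 14 · RRRRRRBR · max L -6 · min R -11/2 → -23/4
9 of 14 · RRRRRRBRB · max L -23/4 · min R -11/2 → -45/8
10 of 14 · RRRRRRBRBR · max L -23/4 · min R -45/8 → -91/16
11 of 14 · RRRRRRBRBRR · max L -23/4 · min R -91/16 → -183/32
12 of 14 · RRRRRRBRBRRR · max L -23/4 · min R -183/32 → -367/64
13 of 14 · RRRRRRBRBRRRR · max L -23/4 · min R -367/64 → -735/128
14 of 14 · RRRRRRBRBRRRRB · max L -735/128 · min R -367/64 → -1469/256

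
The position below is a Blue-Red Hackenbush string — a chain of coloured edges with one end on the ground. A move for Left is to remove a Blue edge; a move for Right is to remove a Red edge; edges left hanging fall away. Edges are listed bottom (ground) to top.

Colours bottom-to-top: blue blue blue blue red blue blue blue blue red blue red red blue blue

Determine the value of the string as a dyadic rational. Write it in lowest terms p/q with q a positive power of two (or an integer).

Prefix values for blue blue blue blue red blue blue blue blue red blue red red blue blue via {L|R} + simplicity:
value_1 [b]  L=[0]  R=[]  gives 1
value_2 [bb]  L=[0,1]  R=[]  gives 2
value_3 [bbb]  L=[0,1,2]  R=[]  gives 3
value_4 [bbbb]  L=[0,1,2,3]  R=[]  gives 4
value_5 [bbbbr]  L=[0,1,2,3]  R=[4]  gives 7/2
value_6 [bbbbrb]  L=[0,1,2,3,7/2]  R=[4]  gives 15/4
value_7 [bbbbrbb]  L=[0,1,2,3,7/2,15/4]  R=[4]  gives 31/8
value_8 [bbbbrbbb]  L=[0,1,2,3,7/2,15/4,31/8]  R=[4]  gives 63/16
value_9 [bbbbrbbbb]  L=[0,1,2,3,7/2,15/4,31/8,63/16]  R=[4]  gives 127/32
value_10 [bbbbrbbbbr]  L=[0,1,2,3,7/2,15/4,31/8,63/16]  R=[127/32,4]  gives 253/64
value_11 [bbbbrbbbbrb]  L=[0,1,2,3,7/2,15/4,31/8,63/16,253/64]  R=[127/32,4]  gives 507/128
value_12 [bbbbrbbbbrbr]  L=[0,1,2,3,7/2,15/4,31/8,63/16,253/64]  R=[507/128,127/32,4]  gives 1013/256
value_13 [bbbbrbbbbrbrr]  L=[0,1,2,3,7/2,15/4,31/8,63/16,253/64]  R=[1013/256,507/128,127/32,4]  gives 2025/512
value_14 [bbbbrbbbbrbrrb]  L=[0,1,2,3,7/2,15/4,31/8,63/16,253/64,2025/512]  R=[1013/256,507/128,127/32,4]  gives 4051/1024
value_15 [bbbbrbbbbrbrrbb]  L=[0,1,2,3,7/2,15/4,31/8,63/16,253/64,2025/512,4051/1024]  R=[1013/256,507/128,127/32,4]  gives 8103/2048

8103/2048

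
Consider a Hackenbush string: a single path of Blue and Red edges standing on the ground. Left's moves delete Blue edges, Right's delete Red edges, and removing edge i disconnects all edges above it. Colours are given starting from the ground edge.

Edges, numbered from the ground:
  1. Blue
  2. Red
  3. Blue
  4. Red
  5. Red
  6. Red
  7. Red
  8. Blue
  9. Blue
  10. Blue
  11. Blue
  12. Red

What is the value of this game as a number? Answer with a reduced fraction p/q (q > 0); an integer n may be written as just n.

step 1: add Blue to get B; options L={ 0 } R={ · } -> 1
step 2: add Red to get BR; options L={ 0 } R={ 1 } -> 1/2
step 3: add Blue to get BRB; options L={ 0, 1/2 } R={ 1 } -> 3/4
step 4: add Red to get BRBR; options L={ 0, 1/2 } R={ 3/4, 1 } -> 5/8
step 5: add Red to get BRBRR; options L={ 0, 1/2 } R={ 5/8, 3/4, 1 } -> 9/16
step 6: add Red to get BRBRRR; options L={ 0, 1/2 } R={ 9/16, 5/8, 3/4, 1 } -> 17/32
step 7: add Red to get BRBRRRR; options L={ 0, 1/2 } R={ 17/32, 9/16, 5/8, 3/4, 1 } -> 33/64
step 8: add Blue to get BRBRRRRB; options L={ 0, 1/2, 33/64 } R={ 17/32, 9/16, 5/8, 3/4, 1 } -> 67/128
step 9: add Blue to get BRBRRRRBB; options L={ 0, 1/2, 33/64, 67/128 } R={ 17/32, 9/16, 5/8, 3/4, 1 } -> 135/256
step 10: add Blue to get BRBRRRRBBB; options L={ 0, 1/2, 33/64, 67/128, 135/256 } R={ 17/32, 9/16, 5/8, 3/4, 1 } -> 271/512
step 11: add Blue to get BRBRRRRBBBB; options L={ 0, 1/2, 33/64, 67/128, 135/256, 271/512 } R={ 17/32, 9/16, 5/8, 3/4, 1 } -> 543/1024
step 12: add Red to get BRBRRRRBBBBR; options L={ 0, 1/2, 33/64, 67/128, 135/256, 271/512 } R={ 543/1024, 17/32, 9/16, 5/8, 3/4, 1 } -> 1085/2048

1085/2048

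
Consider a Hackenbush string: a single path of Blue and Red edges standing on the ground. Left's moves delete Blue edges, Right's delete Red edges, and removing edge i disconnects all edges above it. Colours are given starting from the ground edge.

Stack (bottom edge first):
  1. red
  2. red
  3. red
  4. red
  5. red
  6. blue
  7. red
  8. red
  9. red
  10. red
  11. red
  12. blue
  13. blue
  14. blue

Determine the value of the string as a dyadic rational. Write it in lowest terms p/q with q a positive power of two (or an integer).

-2545/512

Recurse on prefixes of the 14-edge string red red red red red blue red red red red red blue blue blue:
value(r) = {  | 0 } ⇒ -1
value(rr) = {  | -1 0 } ⇒ -2
value(rrr) = {  | -2 -1 0 } ⇒ -3
value(rrrr) = {  | -3 -2 -1 0 } ⇒ -4
value(rrrrr) = {  | -4 -3 -2 -1 0 } ⇒ -5
value(rrrrrb) = { -5 | -4 -3 -2 -1 0 } ⇒ -9/2
value(rrrrrbr) = { -5 | -9/2 -4 -3 -2 -1 0 } ⇒ -19/4
value(rrrrrbrr) = { -5 | -19/4 -9/2 -4 -3 -2 -1 0 } ⇒ -39/8
value(rrrrrbrrr) = { -5 | -39/8 -19/4 -9/2 -4 -3 -2 -1 0 } ⇒ -79/16
value(rrrrrbrrrr) = { -5 | -79/16 -39/8 -19/4 -9/2 -4 -3 -2 -1 0 } ⇒ -159/32
value(rrrrrbrrrrr) = { -5 | -159/32 -79/16 -39/8 -19/4 -9/2 -4 -3 -2 -1 0 } ⇒ -319/64
value(rrrrrbrrrrrb) = { -5 -319/64 | -159/32 -79/16 -39/8 -19/4 -9/2 -4 -3 -2 -1 0 } ⇒ -637/128
value(rrrrrbrrrrrbb) = { -5 -319/64 -637/128 | -159/32 -79/16 -39/8 -19/4 -9/2 -4 -3 -2 -1 0 } ⇒ -1273/256
value(rrrrrbrrrrrbbb) = { -5 -319/64 -637/128 -1273/256 | -159/32 -79/16 -39/8 -19/4 -9/2 -4 -3 -2 -1 0 } ⇒ -2545/512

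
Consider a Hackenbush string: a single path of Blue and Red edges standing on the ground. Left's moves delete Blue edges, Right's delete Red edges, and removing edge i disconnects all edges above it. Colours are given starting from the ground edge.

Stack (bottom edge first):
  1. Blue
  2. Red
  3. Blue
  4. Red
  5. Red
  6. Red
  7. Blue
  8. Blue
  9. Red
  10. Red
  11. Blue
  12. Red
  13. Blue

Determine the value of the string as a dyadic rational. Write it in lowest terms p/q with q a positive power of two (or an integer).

Recurse on prefixes of the 13-edge string Blue Red Blue Red Red Red Blue Blue Red Red Blue Red Blue:
edge 1 of 13 (Blue): { 0 | (no moves) } → 1
edge 2 of 13 (Red): { 0 | 1 } → 1/2
edge 3 of 13 (Blue): { 0,1/2 | 1 } → 3/4
edge 4 of 13 (Red): { 0,1/2 | 3/4,1 } → 5/8
edge 5 of 13 (Red): { 0,1/2 | 5/8,3/4,1 } → 9/16
edge 6 of 13 (Red): { 0,1/2 | 9/16,5/8,3/4,1 } → 17/32
edge 7 of 13 (Blue): { 0,1/2,17/32 | 9/16,5/8,3/4,1 } → 35/64
edge 8 of 13 (Blue): { 0,1/2,17/32,35/64 | 9/16,5/8,3/4,1 } → 71/128
edge 9 of 13 (Red): { 0,1/2,17/32,35/64 | 71/128,9/16,5/8,3/4,1 } → 141/256
edge 10 of 13 (Red): { 0,1/2,17/32,35/64 | 141/256,71/128,9/16,5/8,3/4,1 } → 281/512
edge 11 of 13 (Blue): { 0,1/2,17/32,35/64,281/512 | 141/256,71/128,9/16,5/8,3/4,1 } → 563/1024
edge 12 of 13 (Red): { 0,1/2,17/32,35/64,281/512 | 563/1024,141/256,71/128,9/16,5/8,3/4,1 } → 1125/2048
edge 13 of 13 (Blue): { 0,1/2,17/32,35/64,281/512,1125/2048 | 563/1024,141/256,71/128,9/16,5/8,3/4,1 } → 2251/4096

2251/4096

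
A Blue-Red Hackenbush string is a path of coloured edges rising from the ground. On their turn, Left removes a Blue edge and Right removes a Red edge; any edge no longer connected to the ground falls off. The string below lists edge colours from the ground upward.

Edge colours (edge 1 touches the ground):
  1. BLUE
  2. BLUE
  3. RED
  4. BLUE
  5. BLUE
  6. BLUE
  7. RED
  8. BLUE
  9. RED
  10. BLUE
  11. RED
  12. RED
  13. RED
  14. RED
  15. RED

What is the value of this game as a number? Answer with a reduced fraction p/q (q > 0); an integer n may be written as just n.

v_1 [B]  L=[0]  R=[·]  gives 1
v_2 [BB]  L=[0, 1]  R=[·]  gives 2
v_3 [BBR]  L=[0, 1]  R=[2]  gives 3/2
v_4 [BBRB]  L=[0, 1, 3/2]  R=[2]  gives 7/4
v_5 [BBRBB]  L=[0, 1, 3/2, 7/4]  R=[2]  gives 15/8
v_6 [BBRBBB]  L=[0, 1, 3/2, 7/4, 15/8]  R=[2]  gives 31/16
v_7 [BBRBBBR]  L=[0, 1, 3/2, 7/4, 15/8]  R=[31/16, 2]  gives 61/32
v_8 [BBRBBBRB]  L=[0, 1, 3/2, 7/4, 15/8, 61/32]  R=[31/16, 2]  gives 123/64
v_9 [BBRBBBRBR]  L=[0, 1, 3/2, 7/4, 15/8, 61/32]  R=[123/64, 31/16, 2]  gives 245/128
v_10 [BBRBBBRBRB]  L=[0, 1, 3/2, 7/4, 15/8, 61/32, 245/128]  R=[123/64, 31/16, 2]  gives 491/256
v_11 [BBRBBBRBRBR]  L=[0, 1, 3/2, 7/4, 15/8, 61/32, 245/128]  R=[491/256, 123/64, 31/16, 2]  gives 981/512
v_12 [BBRBBBRBRBRR]  L=[0, 1, 3/2, 7/4, 15/8, 61/32, 245/128]  R=[981/512, 491/256, 123/64, 31/16, 2]  gives 1961/1024
v_13 [BBRBBBRBRBRRR]  L=[0, 1, 3/2, 7/4, 15/8, 61/32, 245/128]  R=[1961/1024, 981/512, 491/256, 123/64, 31/16, 2]  gives 3921/2048
v_14 [BBRBBBRBRBRRRR]  L=[0, 1, 3/2, 7/4, 15/8, 61/32, 245/128]  R=[3921/2048, 1961/1024, 981/512, 491/256, 123/64, 31/16, 2]  gives 7841/4096
v_15 [BBRBBBRBRBRRRRR]  L=[0, 1, 3/2, 7/4, 15/8, 61/32, 245/128]  R=[7841/4096, 3921/2048, 1961/1024, 981/512, 491/256, 123/64, 31/16, 2]  gives 15681/8192

15681/8192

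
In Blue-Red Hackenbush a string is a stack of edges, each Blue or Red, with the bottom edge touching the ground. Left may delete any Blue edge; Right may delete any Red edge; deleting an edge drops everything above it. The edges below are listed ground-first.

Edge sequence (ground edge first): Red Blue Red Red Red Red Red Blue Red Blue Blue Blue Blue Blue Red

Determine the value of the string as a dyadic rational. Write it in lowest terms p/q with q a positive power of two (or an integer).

g_1 [R]  L=[(no moves)]  R=[0]  so -1
g_2 [RB]  L=[-1]  R=[0]  so -1/2
g_3 [RBR]  L=[-1]  R=[-1/2 0]  so -3/4
g_4 [RBRR]  L=[-1]  R=[-3/4 -1/2 0]  so -7/8
g_5 [RBRRR]  L=[-1]  R=[-7/8 -3/4 -1/2 0]  so -15/16
g_6 [RBRRRR]  L=[-1]  R=[-15/16 -7/8 -3/4 -1/2 0]  so -31/32
g_7 [RBRRRRR]  L=[-1]  R=[-31/32 -15/16 -7/8 -3/4 -1/2 0]  so -63/64
g_8 [RBRRRRRB]  L=[-1 -63/64]  R=[-31/32 -15/16 -7/8 -3/4 -1/2 0]  so -125/128
g_9 [RBRRRRRBR]  L=[-1 -63/64]  R=[-125/128 -31/32 -15/16 -7/8 -3/4 -1/2 0]  so -251/256
g_10 [RBRRRRRBRB]  L=[-1 -63/64 -251/256]  R=[-125/128 -31/32 -15/16 -7/8 -3/4 -1/2 0]  so -501/512
g_11 [RBRRRRRBRBB]  L=[-1 -63/64 -251/256 -501/512]  R=[-125/128 -31/32 -15/16 -7/8 -3/4 -1/2 0]  so -1001/1024
g_12 [RBRRRRRBRBBB]  L=[-1 -63/64 -251/256 -501/512 -1001/1024]  R=[-125/128 -31/32 -15/16 -7/8 -3/4 -1/2 0]  so -2001/2048
g_13 [RBRRRRRBRBBBB]  L=[-1 -63/64 -251/256 -501/512 -1001/1024 -2001/2048]  R=[-125/128 -31/32 -15/16 -7/8 -3/4 -1/2 0]  so -4001/4096
g_14 [RBRRRRRBRBBBBB]  L=[-1 -63/64 -251/256 -501/512 -1001/1024 -2001/2048 -4001/4096]  R=[-125/128 -31/32 -15/16 -7/8 -3/4 -1/2 0]  so -8001/8192
g_15 [RBRRRRRBRBBBBBR]  L=[-1 -63/64 -251/256 -501/512 -1001/1024 -2001/2048 -4001/4096]  R=[-8001/8192 -125/128 -31/32 -15/16 -7/8 -3/4 -1/2 0]  so -16003/16384

-16003/16384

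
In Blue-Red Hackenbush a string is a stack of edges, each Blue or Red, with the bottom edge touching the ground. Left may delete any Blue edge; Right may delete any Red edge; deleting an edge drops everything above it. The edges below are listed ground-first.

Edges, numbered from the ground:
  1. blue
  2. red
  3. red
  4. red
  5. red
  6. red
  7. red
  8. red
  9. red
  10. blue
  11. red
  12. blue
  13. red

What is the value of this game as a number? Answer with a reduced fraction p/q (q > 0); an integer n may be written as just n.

21/4096

edge 1 of 13 (blue): { 0 | — } so 1
edge 2 of 13 (red): { 0 | 1 } so 1/2
edge 3 of 13 (red): { 0 | 1/2,1 } so 1/4
edge 4 of 13 (red): { 0 | 1/4,1/2,1 } so 1/8
edge 5 of 13 (red): { 0 | 1/8,1/4,1/2,1 } so 1/16
edge 6 of 13 (red): { 0 | 1/16,1/8,1/4,1/2,1 } so 1/32
edge 7 of 13 (red): { 0 | 1/32,1/16,1/8,1/4,1/2,1 } so 1/64
edge 8 of 13 (red): { 0 | 1/64,1/32,1/16,1/8,1/4,1/2,1 } so 1/128
edge 9 of 13 (red): { 0 | 1/128,1/64,1/32,1/16,1/8,1/4,1/2,1 } so 1/256
edge 10 of 13 (blue): { 0,1/256 | 1/128,1/64,1/32,1/16,1/8,1/4,1/2,1 } so 3/512
edge 11 of 13 (red): { 0,1/256 | 3/512,1/128,1/64,1/32,1/16,1/8,1/4,1/2,1 } so 5/1024
edge 12 of 13 (blue): { 0,1/256,5/1024 | 3/512,1/128,1/64,1/32,1/16,1/8,1/4,1/2,1 } so 11/2048
edge 13 of 13 (red): { 0,1/256,5/1024 | 11/2048,3/512,1/128,1/64,1/32,1/16,1/8,1/4,1/2,1 } so 21/4096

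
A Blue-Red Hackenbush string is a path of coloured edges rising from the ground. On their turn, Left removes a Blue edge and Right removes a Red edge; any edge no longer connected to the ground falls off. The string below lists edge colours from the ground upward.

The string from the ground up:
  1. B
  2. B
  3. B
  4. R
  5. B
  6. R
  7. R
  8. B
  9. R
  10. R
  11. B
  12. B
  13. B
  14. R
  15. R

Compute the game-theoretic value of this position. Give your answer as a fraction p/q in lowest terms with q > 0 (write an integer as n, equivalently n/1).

Prefix values for B B B R B R R B R R B B B R R via {L|R} + simplicity:
g(B) = { 0 |  } -> 1
g(BB) = { 0, 1 |  } -> 2
g(BBB) = { 0, 1, 2 |  } -> 3
g(BBBR) = { 0, 1, 2 | 3 } -> 5/2
g(BBBRB) = { 0, 1, 2, 5/2 | 3 } -> 11/4
g(BBBRBR) = { 0, 1, 2, 5/2 | 11/4, 3 } -> 21/8
g(BBBRBRR) = { 0, 1, 2, 5/2 | 21/8, 11/4, 3 } -> 41/16
g(BBBRBRRB) = { 0, 1, 2, 5/2, 41/16 | 21/8, 11/4, 3 } -> 83/32
g(BBBRBRRBR) = { 0, 1, 2, 5/2, 41/16 | 83/32, 21/8, 11/4, 3 } -> 165/64
g(BBBRBRRBRR) = { 0, 1, 2, 5/2, 41/16 | 165/64, 83/32, 21/8, 11/4, 3 } -> 329/128
g(BBBRBRRBRRB) = { 0, 1, 2, 5/2, 41/16, 329/128 | 165/64, 83/32, 21/8, 11/4, 3 } -> 659/256
g(BBBRBRRBRRBB) = { 0, 1, 2, 5/2, 41/16, 329/128, 659/256 | 165/64, 83/32, 21/8, 11/4, 3 } -> 1319/512
g(BBBRBRRBRRBBB) = { 0, 1, 2, 5/2, 41/16, 329/128, 659/256, 1319/512 | 165/64, 83/32, 21/8, 11/4, 3 } -> 2639/1024
g(BBBRBRRBRRBBBR) = { 0, 1, 2, 5/2, 41/16, 329/128, 659/256, 1319/512 | 2639/1024, 165/64, 83/32, 21/8, 11/4, 3 } -> 5277/2048
g(BBBRBRRBRRBBBRR) = { 0, 1, 2, 5/2, 41/16, 329/128, 659/256, 1319/512 | 5277/2048, 2639/1024, 165/64, 83/32, 21/8, 11/4, 3 } -> 10553/4096

10553/4096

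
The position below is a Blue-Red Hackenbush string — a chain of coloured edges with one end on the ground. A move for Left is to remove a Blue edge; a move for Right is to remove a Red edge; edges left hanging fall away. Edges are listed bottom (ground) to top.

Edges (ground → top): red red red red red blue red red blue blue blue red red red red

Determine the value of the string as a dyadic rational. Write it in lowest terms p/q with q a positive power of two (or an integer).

Build val(s[:k]) for k = 1..15, string s = red red red red red blue red red blue blue blue red red red red.
val(r) = { none | 0 } = -1
val(rr) = { none | -1,0 } = -2
val(rrr) = { none | -2,-1,0 } = -3
val(rrrr) = { none | -3,-2,-1,0 } = -4
val(rrrrr) = { none | -4,-3,-2,-1,0 } = -5
val(rrrrrb) = { -5 | -4,-3,-2,-1,0 } = -9/2
val(rrrrrbr) = { -5 | -9/2,-4,-3,-2,-1,0 } = -19/4
val(rrrrrbrr) = { -5 | -19/4,-9/2,-4,-3,-2,-1,0 } = -39/8
val(rrrrrbrrb) = { -5,-39/8 | -19/4,-9/2,-4,-3,-2,-1,0 } = -77/16
val(rrrrrbrrbb) = { -5,-39/8,-77/16 | -19/4,-9/2,-4,-3,-2,-1,0 } = -153/32
val(rrrrrbrrbbb) = { -5,-39/8,-77/16,-153/32 | -19/4,-9/2,-4,-3,-2,-1,0 } = -305/64
val(rrrrrbrrbbbr) = { -5,-39/8,-77/16,-153/32 | -305/64,-19/4,-9/2,-4,-3,-2,-1,0 } = -611/128
val(rrrrrbrrbbbrr) = { -5,-39/8,-77/16,-153/32 | -611/128,-305/64,-19/4,-9/2,-4,-3,-2,-1,0 } = -1223/256
val(rrrrrbrrbbbrrr) = { -5,-39/8,-77/16,-153/32 | -1223/256,-611/128,-305/64,-19/4,-9/2,-4,-3,-2,-1,0 } = -2447/512
val(rrrrrbrrbbbrrrr) = { -5,-39/8,-77/16,-153/32 | -2447/512,-1223/256,-611/128,-305/64,-19/4,-9/2,-4,-3,-2,-1,0 } = -4895/1024

-4895/1024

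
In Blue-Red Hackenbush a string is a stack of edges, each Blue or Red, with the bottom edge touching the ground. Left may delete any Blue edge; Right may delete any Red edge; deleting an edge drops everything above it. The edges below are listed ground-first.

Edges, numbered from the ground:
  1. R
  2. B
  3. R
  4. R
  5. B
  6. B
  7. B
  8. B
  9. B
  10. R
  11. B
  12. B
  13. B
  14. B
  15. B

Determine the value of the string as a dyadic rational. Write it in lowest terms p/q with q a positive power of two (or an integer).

1 of 15 · R · max L −∞ · min R 0 gives -1
2 of 15 · RB · max L -1 · min R 0 gives -1/2
3 of 15 · RBR · max L -1 · min R -1/2 gives -3/4
4 of 15 · RBRR · max L -1 · min R -3/4 gives -7/8
5 of 15 · RBRRB · max L -7/8 · min R -3/4 gives -13/16
6 of 15 · RBRRBB · max L -13/16 · min R -3/4 gives -25/32
7 of 15 · RBRRBBB · max L -25/32 · min R -3/4 gives -49/64
8 of 15 · RBRRBBBB · max L -49/64 · min R -3/4 gives -97/128
9 of 15 · RBRRBBBBB · max L -97/128 · min R -3/4 gives -193/256
10 of 15 · RBRRBBBBBR · max L -97/128 · min R -193/256 gives -387/512
11 of 15 · RBRRBBBBBRB · max L -387/512 · min R -193/256 gives -773/1024
12 of 15 · RBRRBBBBBRBB · max L -773/1024 · min R -193/256 gives -1545/2048
13 of 15 · RBRRBBBBBRBBB · max L -1545/2048 · min R -193/256 gives -3089/4096
14 of 15 · RBRRBBBBBRBBBB · max L -3089/4096 · min R -193/256 gives -6177/8192
15 of 15 · RBRRBBBBBRBBBBB · max L -6177/8192 · min R -193/256 gives -12353/16384

-12353/16384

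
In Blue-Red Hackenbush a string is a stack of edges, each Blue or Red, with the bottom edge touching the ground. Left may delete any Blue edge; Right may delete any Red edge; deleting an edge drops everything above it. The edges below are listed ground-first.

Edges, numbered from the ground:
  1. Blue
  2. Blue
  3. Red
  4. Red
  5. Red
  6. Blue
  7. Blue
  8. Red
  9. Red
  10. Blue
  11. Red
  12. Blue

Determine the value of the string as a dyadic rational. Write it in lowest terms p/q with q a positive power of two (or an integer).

edge 1 of 12 (Blue): { 0 | — } -> 1
edge 2 of 12 (Blue): { 0; 1 | — } -> 2
edge 3 of 12 (Red): { 0; 1 | 2 } -> 3/2
edge 4 of 12 (Red): { 0; 1 | 3/2; 2 } -> 5/4
edge 5 of 12 (Red): { 0; 1 | 5/4; 3/2; 2 } -> 9/8
edge 6 of 12 (Blue): { 0; 1; 9/8 | 5/4; 3/2; 2 } -> 19/16
edge 7 of 12 (Blue): { 0; 1; 9/8; 19/16 | 5/4; 3/2; 2 } -> 39/32
edge 8 of 12 (Red): { 0; 1; 9/8; 19/16 | 39/32; 5/4; 3/2; 2 } -> 77/64
edge 9 of 12 (Red): { 0; 1; 9/8; 19/16 | 77/64; 39/32; 5/4; 3/2; 2 } -> 153/128
edge 10 of 12 (Blue): { 0; 1; 9/8; 19/16; 153/128 | 77/64; 39/32; 5/4; 3/2; 2 } -> 307/256
edge 11 of 12 (Red): { 0; 1; 9/8; 19/16; 153/128 | 307/256; 77/64; 39/32; 5/4; 3/2; 2 } -> 613/512
edge 12 of 12 (Blue): { 0; 1; 9/8; 19/16; 153/128; 613/512 | 307/256; 77/64; 39/32; 5/4; 3/2; 2 } -> 1227/1024

1227/1024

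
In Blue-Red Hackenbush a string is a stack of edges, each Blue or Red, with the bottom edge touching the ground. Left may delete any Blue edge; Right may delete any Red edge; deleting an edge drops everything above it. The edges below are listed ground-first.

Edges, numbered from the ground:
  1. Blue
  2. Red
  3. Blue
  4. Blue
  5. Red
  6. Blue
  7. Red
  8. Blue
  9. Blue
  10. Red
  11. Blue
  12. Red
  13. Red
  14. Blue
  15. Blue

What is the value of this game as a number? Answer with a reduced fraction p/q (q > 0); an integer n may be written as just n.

Recurse on prefixes of the 15-edge string Blue Red Blue Blue Red Blue Red Blue Blue Red Blue Red Red Blue Blue:
1 of 15 · B · max L 0 · min R +∞ → 1
2 of 15 · BR · max L 0 · min R 1 → 1/2
3 of 15 · BRB · max L 1/2 · min R 1 → 3/4
4 of 15 · BRBB · max L 3/4 · min R 1 → 7/8
5 of 15 · BRBBR · max L 3/4 · min R 7/8 → 13/16
6 of 15 · BRBBRB · max L 13/16 · min R 7/8 → 27/32
7 of 15 · BRBBRBR · max L 13/16 · min R 27/32 → 53/64
8 of 15 · BRBBRBRB · max L 53/64 · min R 27/32 → 107/128
9 of 15 · BRBBRBRBB · max L 107/128 · min R 27/32 → 215/256
10 of 15 · BRBBRBRBBR · max L 107/128 · min R 215/256 → 429/512
11 of 15 · BRBBRBRBBRB · max L 429/512 · min R 215/256 → 859/1024
12 of 15 · BRBBRBRBBRBR · max L 429/512 · min R 859/1024 → 1717/2048
13 of 15 · BRBBRBRBBRBRR · max L 429/512 · min R 1717/2048 → 3433/4096
14 of 15 · BRBBRBRBBRBRRB · max L 3433/4096 · min R 1717/2048 → 6867/8192
15 of 15 · BRBBRBRBBRBRRBB · max L 6867/8192 · min R 1717/2048 → 13735/16384

13735/16384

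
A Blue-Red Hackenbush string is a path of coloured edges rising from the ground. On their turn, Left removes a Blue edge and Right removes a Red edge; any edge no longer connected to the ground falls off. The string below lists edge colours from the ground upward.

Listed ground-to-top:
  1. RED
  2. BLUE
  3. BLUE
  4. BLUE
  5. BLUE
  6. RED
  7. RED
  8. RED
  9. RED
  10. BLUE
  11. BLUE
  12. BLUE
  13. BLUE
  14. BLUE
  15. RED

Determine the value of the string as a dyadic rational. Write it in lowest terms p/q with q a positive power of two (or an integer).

Recurse on prefixes of the 15-edge string RED BLUE BLUE BLUE BLUE RED RED RED RED BLUE BLUE BLUE BLUE BLUE RED:
val_1 [R]  L=[·]  R=[0]  gives -1
val_2 [RB]  L=[-1]  R=[0]  gives -1/2
val_3 [RBB]  L=[-1 -1/2]  R=[0]  gives -1/4
val_4 [RBBB]  L=[-1 -1/2 -1/4]  R=[0]  gives -1/8
val_5 [RBBBB]  L=[-1 -1/2 -1/4 -1/8]  R=[0]  gives -1/16
val_6 [RBBBBR]  L=[-1 -1/2 -1/4 -1/8]  R=[-1/16 0]  gives -3/32
val_7 [RBBBBRR]  L=[-1 -1/2 -1/4 -1/8]  R=[-3/32 -1/16 0]  gives -7/64
val_8 [RBBBBRRR]  L=[-1 -1/2 -1/4 -1/8]  R=[-7/64 -3/32 -1/16 0]  gives -15/128
val_9 [RBBBBRRRR]  L=[-1 -1/2 -1/4 -1/8]  R=[-15/128 -7/64 -3/32 -1/16 0]  gives -31/256
val_10 [RBBBBRRRRB]  L=[-1 -1/2 -1/4 -1/8 -31/256]  R=[-15/128 -7/64 -3/32 -1/16 0]  gives -61/512
val_11 [RBBBBRRRRBB]  L=[-1 -1/2 -1/4 -1/8 -31/256 -61/512]  R=[-15/128 -7/64 -3/32 -1/16 0]  gives -121/1024
val_12 [RBBBBRRRRBBB]  L=[-1 -1/2 -1/4 -1/8 -31/256 -61/512 -121/1024]  R=[-15/128 -7/64 -3/32 -1/16 0]  gives -241/2048
val_13 [RBBBBRRRRBBBB]  L=[-1 -1/2 -1/4 -1/8 -31/256 -61/512 -121/1024 -241/2048]  R=[-15/128 -7/64 -3/32 -1/16 0]  gives -481/4096
val_14 [RBBBBRRRRBBBBB]  L=[-1 -1/2 -1/4 -1/8 -31/256 -61/512 -121/1024 -241/2048 -481/4096]  R=[-15/128 -7/64 -3/32 -1/16 0]  gives -961/8192
val_15 [RBBBBRRRRBBBBBR]  L=[-1 -1/2 -1/4 -1/8 -31/256 -61/512 -121/1024 -241/2048 -481/4096]  R=[-961/8192 -15/128 -7/64 -3/32 -1/16 0]  gives -1923/16384

-1923/16384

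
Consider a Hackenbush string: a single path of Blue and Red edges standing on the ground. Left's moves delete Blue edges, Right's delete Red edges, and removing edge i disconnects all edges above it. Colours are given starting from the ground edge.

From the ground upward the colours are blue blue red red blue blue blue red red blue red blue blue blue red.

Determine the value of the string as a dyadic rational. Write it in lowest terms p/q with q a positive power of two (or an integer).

Recurse on prefixes of the 15-edge string blue blue red red blue blue blue red red blue red blue blue blue red:
step 1: add blue to get b; options L={ 0 } R={ (no moves) } gives 1
step 2: add blue to get bb; options L={ 0 1 } R={ (no moves) } gives 2
step 3: add red to get bbr; options L={ 0 1 } R={ 2 } gives 3/2
step 4: add red to get bbrr; options L={ 0 1 } R={ 3/2 2 } gives 5/4
step 5: add blue to get bbrrb; options L={ 0 1 5/4 } R={ 3/2 2 } gives 11/8
step 6: add blue to get bbrrbb; options L={ 0 1 5/4 11/8 } R={ 3/2 2 } gives 23/16
step 7: add blue to get bbrrbbb; options L={ 0 1 5/4 11/8 23/16 } R={ 3/2 2 } gives 47/32
step 8: add red to get bbrrbbbr; options L={ 0 1 5/4 11/8 23/16 } R={ 47/32 3/2 2 } gives 93/64
step 9: add red to get bbrrbbbrr; options L={ 0 1 5/4 11/8 23/16 } R={ 93/64 47/32 3/2 2 } gives 185/128
step 10: add blue to get bbrrbbbrrb; options L={ 0 1 5/4 11/8 23/16 185/128 } R={ 93/64 47/32 3/2 2 } gives 371/256
step 11: add red to get bbrrbbbrrbr; options L={ 0 1 5/4 11/8 23/16 185/128 } R={ 371/256 93/64 47/32 3/2 2 } gives 741/512
step 12: add blue to get bbrrbbbrrbrb; options L={ 0 1 5/4 11/8 23/16 185/128 741/512 } R={ 371/256 93/64 47/32 3/2 2 } gives 1483/1024
step 13: add blue to get bbrrbbbrrbrbb; options L={ 0 1 5/4 11/8 23/16 185/128 741/512 1483/1024 } R={ 371/256 93/64 47/32 3/2 2 } gives 2967/2048
step 14: add blue to get bbrrbbbrrbrbbb; options L={ 0 1 5/4 11/8 23/16 185/128 741/512 1483/1024 2967/2048 } R={ 371/256 93/64 47/32 3/2 2 } gives 5935/4096
step 15: add red to get bbrrbbbrrbrbbbr; options L={ 0 1 5/4 11/8 23/16 185/128 741/512 1483/1024 2967/2048 } R={ 5935/4096 371/256 93/64 47/32 3/2 2 } gives 11869/8192

11869/8192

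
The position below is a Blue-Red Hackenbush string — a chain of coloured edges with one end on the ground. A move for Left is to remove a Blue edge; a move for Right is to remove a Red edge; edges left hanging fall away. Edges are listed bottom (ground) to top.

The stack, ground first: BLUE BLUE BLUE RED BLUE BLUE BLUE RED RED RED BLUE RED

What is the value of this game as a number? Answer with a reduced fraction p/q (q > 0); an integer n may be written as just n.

1477/512

1 of 12 · B · max L 0 · min R +∞ => 1
2 of 12 · BB · max L 1 · min R +∞ => 2
3 of 12 · BBB · max L 2 · min R +∞ => 3
4 of 12 · BBBR · max L 2 · min R 3 => 5/2
5 of 12 · BBBRB · max L 5/2 · min R 3 => 11/4
6 of 12 · BBBRBB · max L 11/4 · min R 3 => 23/8
7 of 12 · BBBRBBB · max L 23/8 · min R 3 => 47/16
8 of 12 · BBBRBBBR · max L 23/8 · min R 47/16 => 93/32
9 of 12 · BBBRBBBRR · max L 23/8 · min R 93/32 => 185/64
10 of 12 · BBBRBBBRRR · max L 23/8 · min R 185/64 => 369/128
11 of 12 · BBBRBBBRRRB · max L 369/128 · min R 185/64 => 739/256
12 of 12 · BBBRBBBRRRBR · max L 369/128 · min R 739/256 => 1477/512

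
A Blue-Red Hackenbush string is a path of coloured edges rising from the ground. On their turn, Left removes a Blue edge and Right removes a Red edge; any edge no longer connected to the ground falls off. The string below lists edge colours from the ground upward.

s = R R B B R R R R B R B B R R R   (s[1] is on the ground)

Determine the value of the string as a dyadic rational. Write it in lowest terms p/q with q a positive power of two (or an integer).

-12111/8192

R: Left {  }, Right { 0 } = simplest -1
RR: Left {  }, Right { -1 0 } = simplest -2
RRB: Left { -2 }, Right { -1 0 } = simplest -3/2
RRBB: Left { -2 -3/2 }, Right { -1 0 } = simplest -5/4
RRBBR: Left { -2 -3/2 }, Right { -5/4 -1 0 } = simplest -11/8
RRBBRR: Left { -2 -3/2 }, Right { -11/8 -5/4 -1 0 } = simplest -23/16
RRBBRRR: Left { -2 -3/2 }, Right { -23/16 -11/8 -5/4 -1 0 } = simplest -47/32
RRBBRRRR: Left { -2 -3/2 }, Right { -47/32 -23/16 -11/8 -5/4 -1 0 } = simplest -95/64
RRBBRRRRB: Left { -2 -3/2 -95/64 }, Right { -47/32 -23/16 -11/8 -5/4 -1 0 } = simplest -189/128
RRBBRRRRBR: Left { -2 -3/2 -95/64 }, Right { -189/128 -47/32 -23/16 -11/8 -5/4 -1 0 } = simplest -379/256
RRBBRRRRBRB: Left { -2 -3/2 -95/64 -379/256 }, Right { -189/128 -47/32 -23/16 -11/8 -5/4 -1 0 } = simplest -757/512
RRBBRRRRBRBB: Left { -2 -3/2 -95/64 -379/256 -757/512 }, Right { -189/128 -47/32 -23/16 -11/8 -5/4 -1 0 } = simplest -1513/1024
RRBBRRRRBRBBR: Left { -2 -3/2 -95/64 -379/256 -757/512 }, Right { -1513/1024 -189/128 -47/32 -23/16 -11/8 -5/4 -1 0 } = simplest -3027/2048
RRBBRRRRBRBBRR: Left { -2 -3/2 -95/64 -379/256 -757/512 }, Right { -3027/2048 -1513/1024 -189/128 -47/32 -23/16 -11/8 -5/4 -1 0 } = simplest -6055/4096
RRBBRRRRBRBBRRR: Left { -2 -3/2 -95/64 -379/256 -757/512 }, Right { -6055/4096 -3027/2048 -1513/1024 -189/128 -47/32 -23/16 -11/8 -5/4 -1 0 } = simplest -12111/8192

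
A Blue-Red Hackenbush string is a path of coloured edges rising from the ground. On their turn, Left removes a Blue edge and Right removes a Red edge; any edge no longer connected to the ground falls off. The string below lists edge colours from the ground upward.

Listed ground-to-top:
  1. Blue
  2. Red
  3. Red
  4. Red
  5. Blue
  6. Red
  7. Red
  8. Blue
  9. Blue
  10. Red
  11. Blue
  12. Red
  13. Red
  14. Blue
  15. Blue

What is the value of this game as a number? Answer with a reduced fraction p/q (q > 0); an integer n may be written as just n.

2471/16384

B: Left { 0 }, Right { — } — simplest 1
BR: Left { 0 }, Right { 1 } — simplest 1/2
BRR: Left { 0 }, Right { 1/2,1 } — simplest 1/4
BRRR: Left { 0 }, Right { 1/4,1/2,1 } — simplest 1/8
BRRRB: Left { 0,1/8 }, Right { 1/4,1/2,1 } — simplest 3/16
BRRRBR: Left { 0,1/8 }, Right { 3/16,1/4,1/2,1 } — simplest 5/32
BRRRBRR: Left { 0,1/8 }, Right { 5/32,3/16,1/4,1/2,1 } — simplest 9/64
BRRRBRRB: Left { 0,1/8,9/64 }, Right { 5/32,3/16,1/4,1/2,1 } — simplest 19/128
BRRRBRRBB: Left { 0,1/8,9/64,19/128 }, Right { 5/32,3/16,1/4,1/2,1 } — simplest 39/256
BRRRBRRBBR: Left { 0,1/8,9/64,19/128 }, Right { 39/256,5/32,3/16,1/4,1/2,1 } — simplest 77/512
BRRRBRRBBRB: Left { 0,1/8,9/64,19/128,77/512 }, Right { 39/256,5/32,3/16,1/4,1/2,1 } — simplest 155/1024
BRRRBRRBBRBR: Left { 0,1/8,9/64,19/128,77/512 }, Right { 155/1024,39/256,5/32,3/16,1/4,1/2,1 } — simplest 309/2048
BRRRBRRBBRBRR: Left { 0,1/8,9/64,19/128,77/512 }, Right { 309/2048,155/1024,39/256,5/32,3/16,1/4,1/2,1 } — simplest 617/4096
BRRRBRRBBRBRRB: Left { 0,1/8,9/64,19/128,77/512,617/4096 }, Right { 309/2048,155/1024,39/256,5/32,3/16,1/4,1/2,1 } — simplest 1235/8192
BRRRBRRBBRBRRBB: Left { 0,1/8,9/64,19/128,77/512,617/4096,1235/8192 }, Right { 309/2048,155/1024,39/256,5/32,3/16,1/4,1/2,1 } — simplest 2471/16384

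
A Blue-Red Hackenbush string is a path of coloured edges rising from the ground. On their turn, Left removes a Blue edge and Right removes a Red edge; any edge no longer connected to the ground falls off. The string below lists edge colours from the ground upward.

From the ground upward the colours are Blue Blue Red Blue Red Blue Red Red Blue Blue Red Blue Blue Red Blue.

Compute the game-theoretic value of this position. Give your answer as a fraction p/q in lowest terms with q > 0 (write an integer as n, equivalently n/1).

13531/8192

step 1: add Blue to get B; options L={ 0 } R={ ∅ } ⇒ 1
step 2: add Blue to get BB; options L={ 0, 1 } R={ ∅ } ⇒ 2
step 3: add Red to get BBR; options L={ 0, 1 } R={ 2 } ⇒ 3/2
step 4: add Blue to get BBRB; options L={ 0, 1, 3/2 } R={ 2 } ⇒ 7/4
step 5: add Red to get BBRBR; options L={ 0, 1, 3/2 } R={ 7/4, 2 } ⇒ 13/8
step 6: add Blue to get BBRBRB; options L={ 0, 1, 3/2, 13/8 } R={ 7/4, 2 } ⇒ 27/16
step 7: add Red to get BBRBRBR; options L={ 0, 1, 3/2, 13/8 } R={ 27/16, 7/4, 2 } ⇒ 53/32
step 8: add Red to get BBRBRBRR; options L={ 0, 1, 3/2, 13/8 } R={ 53/32, 27/16, 7/4, 2 } ⇒ 105/64
step 9: add Blue to get BBRBRBRRB; options L={ 0, 1, 3/2, 13/8, 105/64 } R={ 53/32, 27/16, 7/4, 2 } ⇒ 211/128
step 10: add Blue to get BBRBRBRRBB; options L={ 0, 1, 3/2, 13/8, 105/64, 211/128 } R={ 53/32, 27/16, 7/4, 2 } ⇒ 423/256
step 11: add Red to get BBRBRBRRBBR; options L={ 0, 1, 3/2, 13/8, 105/64, 211/128 } R={ 423/256, 53/32, 27/16, 7/4, 2 } ⇒ 845/512
step 12: add Blue to get BBRBRBRRBBRB; options L={ 0, 1, 3/2, 13/8, 105/64, 211/128, 845/512 } R={ 423/256, 53/32, 27/16, 7/4, 2 } ⇒ 1691/1024
step 13: add Blue to get BBRBRBRRBBRBB; options L={ 0, 1, 3/2, 13/8, 105/64, 211/128, 845/512, 1691/1024 } R={ 423/256, 53/32, 27/16, 7/4, 2 } ⇒ 3383/2048
step 14: add Red to get BBRBRBRRBBRBBR; options L={ 0, 1, 3/2, 13/8, 105/64, 211/128, 845/512, 1691/1024 } R={ 3383/2048, 423/256, 53/32, 27/16, 7/4, 2 } ⇒ 6765/4096
step 15: add Blue to get BBRBRBRRBBRBBRB; options L={ 0, 1, 3/2, 13/8, 105/64, 211/128, 845/512, 1691/1024, 6765/4096 } R={ 3383/2048, 423/256, 53/32, 27/16, 7/4, 2 } ⇒ 13531/8192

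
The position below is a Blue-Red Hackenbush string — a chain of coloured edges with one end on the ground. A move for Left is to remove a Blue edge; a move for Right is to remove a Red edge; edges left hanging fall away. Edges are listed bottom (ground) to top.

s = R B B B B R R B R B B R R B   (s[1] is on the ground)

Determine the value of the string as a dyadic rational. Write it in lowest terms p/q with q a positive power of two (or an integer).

Prefix values for R B B B B R R B R B B R R B via {L|R} + simplicity:
v_1 [R]  L=[]  R=[0]  — -1
v_2 [RB]  L=[-1]  R=[0]  — -1/2
v_3 [RBB]  L=[-1,-1/2]  R=[0]  — -1/4
v_4 [RBBB]  L=[-1,-1/2,-1/4]  R=[0]  — -1/8
v_5 [RBBBB]  L=[-1,-1/2,-1/4,-1/8]  R=[0]  — -1/16
v_6 [RBBBBR]  L=[-1,-1/2,-1/4,-1/8]  R=[-1/16,0]  — -3/32
v_7 [RBBBBRR]  L=[-1,-1/2,-1/4,-1/8]  R=[-3/32,-1/16,0]  — -7/64
v_8 [RBBBBRRB]  L=[-1,-1/2,-1/4,-1/8,-7/64]  R=[-3/32,-1/16,0]  — -13/128
v_9 [RBBBBRRBR]  L=[-1,-1/2,-1/4,-1/8,-7/64]  R=[-13/128,-3/32,-1/16,0]  — -27/256
v_10 [RBBBBRRBRB]  L=[-1,-1/2,-1/4,-1/8,-7/64,-27/256]  R=[-13/128,-3/32,-1/16,0]  — -53/512
v_11 [RBBBBRRBRBB]  L=[-1,-1/2,-1/4,-1/8,-7/64,-27/256,-53/512]  R=[-13/128,-3/32,-1/16,0]  — -105/1024
v_12 [RBBBBRRBRBBR]  L=[-1,-1/2,-1/4,-1/8,-7/64,-27/256,-53/512]  R=[-105/1024,-13/128,-3/32,-1/16,0]  — -211/2048
v_13 [RBBBBRRBRBBRR]  L=[-1,-1/2,-1/4,-1/8,-7/64,-27/256,-53/512]  R=[-211/2048,-105/1024,-13/128,-3/32,-1/16,0]  — -423/4096
v_14 [RBBBBRRBRBBRRB]  L=[-1,-1/2,-1/4,-1/8,-7/64,-27/256,-53/512,-423/4096]  R=[-211/2048,-105/1024,-13/128,-3/32,-1/16,0]  — -845/8192

-845/8192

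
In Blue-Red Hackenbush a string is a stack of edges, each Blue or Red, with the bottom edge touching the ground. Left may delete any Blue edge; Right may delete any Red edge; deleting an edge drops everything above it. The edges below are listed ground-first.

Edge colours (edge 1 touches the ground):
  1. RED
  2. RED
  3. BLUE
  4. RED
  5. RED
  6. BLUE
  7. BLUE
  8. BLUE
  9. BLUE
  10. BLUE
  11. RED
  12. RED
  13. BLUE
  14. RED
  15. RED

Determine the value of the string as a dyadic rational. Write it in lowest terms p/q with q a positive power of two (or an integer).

Build v(s[:k]) for k = 1..15, string s = RED RED BLUE RED RED BLUE BLUE BLUE BLUE BLUE RED RED BLUE RED RED.
R: Left { · }, Right { 0 } = simplest -1
RR: Left { · }, Right { -1,0 } = simplest -2
RRB: Left { -2 }, Right { -1,0 } = simplest -3/2
RRBR: Left { -2 }, Right { -3/2,-1,0 } = simplest -7/4
RRBRR: Left { -2 }, Right { -7/4,-3/2,-1,0 } = simplest -15/8
RRBRRB: Left { -2,-15/8 }, Right { -7/4,-3/2,-1,0 } = simplest -29/16
RRBRRBB: Left { -2,-15/8,-29/16 }, Right { -7/4,-3/2,-1,0 } = simplest -57/32
RRBRRBBB: Left { -2,-15/8,-29/16,-57/32 }, Right { -7/4,-3/2,-1,0 } = simplest -113/64
RRBRRBBBB: Left { -2,-15/8,-29/16,-57/32,-113/64 }, Right { -7/4,-3/2,-1,0 } = simplest -225/128
RRBRRBBBBB: Left { -2,-15/8,-29/16,-57/32,-113/64,-225/128 }, Right { -7/4,-3/2,-1,0 } = simplest -449/256
RRBRRBBBBBR: Left { -2,-15/8,-29/16,-57/32,-113/64,-225/128 }, Right { -449/256,-7/4,-3/2,-1,0 } = simplest -899/512
RRBRRBBBBBRR: Left { -2,-15/8,-29/16,-57/32,-113/64,-225/128 }, Right { -899/512,-449/256,-7/4,-3/2,-1,0 } = simplest -1799/1024
RRBRRBBBBBRRB: Left { -2,-15/8,-29/16,-57/32,-113/64,-225/128,-1799/1024 }, Right { -899/512,-449/256,-7/4,-3/2,-1,0 } = simplest -3597/2048
RRBRRBBBBBRRBR: Left { -2,-15/8,-29/16,-57/32,-113/64,-225/128,-1799/1024 }, Right { -3597/2048,-899/512,-449/256,-7/4,-3/2,-1,0 } = simplest -7195/4096
RRBRRBBBBBRRBRR: Left { -2,-15/8,-29/16,-57/32,-113/64,-225/128,-1799/1024 }, Right { -7195/4096,-3597/2048,-899/512,-449/256,-7/4,-3/2,-1,0 } = simplest -14391/8192

-14391/8192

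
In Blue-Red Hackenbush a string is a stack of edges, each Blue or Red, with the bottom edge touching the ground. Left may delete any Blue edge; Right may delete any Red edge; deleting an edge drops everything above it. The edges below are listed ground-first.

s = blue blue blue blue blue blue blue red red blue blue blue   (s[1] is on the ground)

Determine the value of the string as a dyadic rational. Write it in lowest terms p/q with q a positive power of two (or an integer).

Recurse on prefixes of the 12-edge string blue blue blue blue blue blue blue red red blue blue blue:
G_1 [b]  L=[0]  R=[∅]  = 1
G_2 [bb]  L=[0 1]  R=[∅]  = 2
G_3 [bbb]  L=[0 1 2]  R=[∅]  = 3
G_4 [bbbb]  L=[0 1 2 3]  R=[∅]  = 4
G_5 [bbbbb]  L=[0 1 2 3 4]  R=[∅]  = 5
G_6 [bbbbbb]  L=[0 1 2 3 4 5]  R=[∅]  = 6
G_7 [bbbbbbb]  L=[0 1 2 3 4 5 6]  R=[∅]  = 7
G_8 [bbbbbbbr]  L=[0 1 2 3 4 5 6]  R=[7]  = 13/2
G_9 [bbbbbbbrr]  L=[0 1 2 3 4 5 6]  R=[13/2 7]  = 25/4
G_10 [bbbbbbbrrb]  L=[0 1 2 3 4 5 6 25/4]  R=[13/2 7]  = 51/8
G_11 [bbbbbbbrrbb]  L=[0 1 2 3 4 5 6 25/4 51/8]  R=[13/2 7]  = 103/16
G_12 [bbbbbbbrrbbb]  L=[0 1 2 3 4 5 6 25/4 51/8 103/16]  R=[13/2 7]  = 207/32

207/32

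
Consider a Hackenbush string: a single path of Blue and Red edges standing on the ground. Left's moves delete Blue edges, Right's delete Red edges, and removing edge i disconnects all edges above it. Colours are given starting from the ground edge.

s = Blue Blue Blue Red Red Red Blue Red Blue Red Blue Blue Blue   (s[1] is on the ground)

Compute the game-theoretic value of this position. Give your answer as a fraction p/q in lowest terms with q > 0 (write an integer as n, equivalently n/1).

2223/1024

1 of 13 · B · max L 0 · min R +∞ -> 1
2 of 13 · BB · max L 1 · min R +∞ -> 2
3 of 13 · BBB · max L 2 · min R +∞ -> 3
4 of 13 · BBBR · max L 2 · min R 3 -> 5/2
5 of 13 · BBBRR · max L 2 · min R 5/2 -> 9/4
6 of 13 · BBBRRR · max L 2 · min R 9/4 -> 17/8
7 of 13 · BBBRRRB · max L 17/8 · min R 9/4 -> 35/16
8 of 13 · BBBRRRBR · max L 17/8 · min R 35/16 -> 69/32
9 of 13 · BBBRRRBRB · max L 69/32 · min R 35/16 -> 139/64
10 of 13 · BBBRRRBRBR · max L 69/32 · min R 139/64 -> 277/128
11 of 13 · BBBRRRBRBRB · max L 277/128 · min R 139/64 -> 555/256
12 of 13 · BBBRRRBRBRBB · max L 555/256 · min R 139/64 -> 1111/512
13 of 13 · BBBRRRBRBRBBB · max L 1111/512 · min R 139/64 -> 2223/1024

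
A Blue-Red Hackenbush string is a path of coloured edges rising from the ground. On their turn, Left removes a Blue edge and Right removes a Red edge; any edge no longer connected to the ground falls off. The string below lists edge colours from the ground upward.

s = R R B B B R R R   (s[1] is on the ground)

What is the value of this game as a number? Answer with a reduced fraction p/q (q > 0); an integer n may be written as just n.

step 1: add R to get R; options L={ — } R={ 0 } => -1
step 2: add R to get RR; options L={ — } R={ -1, 0 } => -2
step 3: add B to get RRB; options L={ -2 } R={ -1, 0 } => -3/2
step 4: add B to get RRBB; options L={ -2, -3/2 } R={ -1, 0 } => -5/4
step 5: add B to get RRBBB; options L={ -2, -3/2, -5/4 } R={ -1, 0 } => -9/8
step 6: add R to get RRBBBR; options L={ -2, -3/2, -5/4 } R={ -9/8, -1, 0 } => -19/16
step 7: add R to get RRBBBRR; options L={ -2, -3/2, -5/4 } R={ -19/16, -9/8, -1, 0 } => -39/32
step 8: add R to get RRBBBRRR; options L={ -2, -3/2, -5/4 } R={ -39/32, -19/16, -9/8, -1, 0 } => -79/64

-79/64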